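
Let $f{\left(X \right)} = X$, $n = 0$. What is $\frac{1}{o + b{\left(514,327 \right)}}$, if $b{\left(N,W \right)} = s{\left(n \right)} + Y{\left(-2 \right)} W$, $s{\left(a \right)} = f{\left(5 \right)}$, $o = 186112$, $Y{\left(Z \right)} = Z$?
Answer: $\frac{1}{185463} \approx 5.3919 \cdot 10^{-6}$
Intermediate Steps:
$s{\left(a \right)} = 5$
$b{\left(N,W \right)} = 5 - 2 W$
$\frac{1}{o + b{\left(514,327 \right)}} = \frac{1}{186112 + \left(5 - 654\right)} = \frac{1}{186112 - 649} = \frac{1}{185463}$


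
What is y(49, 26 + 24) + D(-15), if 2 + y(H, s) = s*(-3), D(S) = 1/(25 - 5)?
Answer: -3039/20 ≈ -151.95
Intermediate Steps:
D(S) = 1/20
y(H, s) = -2 - 3*s (y(H, s) = -2 + s*(-3) = -2 - 3*s)
y(49, 26 + 24) + D(-15) = (-2 - 3*(26 + 24)) + 1/20 = (-2 - 3*50) + 1/20 = (-2 - 150) + 1/20 = -152 + 1/20 = -3039/20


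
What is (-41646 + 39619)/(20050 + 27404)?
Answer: -2027/47454 ≈ -0.042715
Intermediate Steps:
(-41646 + 39619)/(20050 + 27404) = -2027/47454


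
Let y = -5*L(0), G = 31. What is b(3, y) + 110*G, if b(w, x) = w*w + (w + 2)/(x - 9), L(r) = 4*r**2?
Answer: 30766/9 ≈ 3418.4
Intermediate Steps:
y = 0 (y = -20*0**2 = -20*0 = -5*0 = 0)
b(w, x) = w**2 + (2 + w)/(-9 + x)
b(3, y) + 110*G = (2 + 3 - 9*3**2 + 0*3**2)/(-9 + 0) + 110*31 = (2 + 3 - 9*9 + 0*9)/(-9) + 3410 = -(2 + 3 - 81 + 0)/9 + 3410 = -1/9*(-76) + 3410 = 76/9 + 3410 = 30766/9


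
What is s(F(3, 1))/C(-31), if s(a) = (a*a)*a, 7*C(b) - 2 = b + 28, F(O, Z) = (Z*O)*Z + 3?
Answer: -1512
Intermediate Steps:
F(O, Z) = 3 + O*Z² (F(O, Z) = (O*Z)*Z + 3 = O*Z² + 3 = 3 + O*Z²)
C(b) = 30/7 + b/7 (C(b) = 2/7 + (b + 28)/7 = 2/7 + (28 + b)/7 = 2/7 + (4 + b/7) = 30/7 + b/7)
s(a) = a³ (s(a) = a²*a = a³)
s(F(3, 1))/C(-31) = (3 + 3*1²)³/(30/7 + (⅐)*(-31)) = (3 + 3*1)³/(30/7 - 31/7) = (3 + 3)³/(-⅐) = 6³*(-7) = 216*(-7) = -1512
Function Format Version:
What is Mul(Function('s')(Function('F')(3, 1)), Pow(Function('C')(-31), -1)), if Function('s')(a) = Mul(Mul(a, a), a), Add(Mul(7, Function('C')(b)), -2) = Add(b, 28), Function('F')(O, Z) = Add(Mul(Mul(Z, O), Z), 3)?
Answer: -1512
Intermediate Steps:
Function('F')(O, Z) = Add(3, Mul(O, Pow(Z, 2))) (Function('F')(O, Z) = Add(Mul(Mul(O, Z), Z), 3) = Add(Mul(O, Pow(Z, 2)), 3) = Add(3, Mul(O, Pow(Z, 2))))
Function('C')(b) = Add(Rational(30, 7), Mul(Rational(1, 7), b)) (Function('C')(b) = Add(Rational(2, 7), Mul(Rational(1, 7), Add(b, 28))) = Add(Rational(2, 7), Mul(Rational(1, 7), Add(28, b))) = Add(Rational(2, 7), Add(4, Mul(Rational(1, 7), b))) = Add(Rational(30, 7), Mul(Rational(1, 7), b)))
Function('s')(a) = Pow(a, 3) (Function('s')(a) = Mul(Pow(a, 2), a) = Pow(a, 3))
Mul(Function('s')(Function('F')(3, 1)), Pow(Function('C')(-31), -1)) = Mul(Pow(Add(3, Mul(3, Pow(1, 2))), 3), Pow(Add(Rational(30, 7), Mul(Rational(1, 7), -31)), -1)) = Mul(Pow(Add(3, Mul(3, 1)), 3), Pow(Add(Rational(30, 7), Rational(-31, 7)), -1)) = Mul(Pow(Add(3, 3), 3), Pow(Rational(-1, 7), -1)) = Mul(Pow(6, 3), -7) = Mul(216, -7) = -1512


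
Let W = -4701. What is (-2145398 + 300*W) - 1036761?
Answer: -4592459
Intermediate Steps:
(-2145398 + 300*W) - 1036761 = (-2145398 + 300*(-4701)) - 1036761 = (-2145398 - 1410300) - 1036761 = -3555698 - 1036761 = -4592459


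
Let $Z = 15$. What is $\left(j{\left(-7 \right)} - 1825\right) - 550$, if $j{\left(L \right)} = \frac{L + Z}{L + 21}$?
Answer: $- \frac{16621}{7} \approx -2374.4$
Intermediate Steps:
$j{\left(L \right)} = \frac{15 + L}{21 + L}$ ($j{\left(L \right)} = \frac{L + 15}{L + 21} = \frac{15 + L}{21 + L}$)
$\left(j{\left(-7 \right)} - 1825\right) - 550 = \left(\frac{15 - 7}{21 - 7} - 1825\right) - 550 = \left(\frac{1}{14} \cdot 8 - 1825\right) - 550 = \left(\frac{4}{7} - 1825\right) - 550 = - \frac{12771}{7} - 550 = - \frac{16621}{7}$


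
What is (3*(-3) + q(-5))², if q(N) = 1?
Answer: 64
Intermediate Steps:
(3*(-3) + q(-5))² = (3*(-3) + 1)² = (-9 + 1)² = (-8)² = 64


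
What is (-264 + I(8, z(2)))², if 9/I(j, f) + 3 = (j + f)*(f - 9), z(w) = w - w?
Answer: 43599609/625 ≈ 69759.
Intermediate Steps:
z(w) = 0
I(j, f) = 9/(-3 + (-9 + f)*(f + j)) (I(j, f) = 9/(-3 + (j + f)*(f - 9)) = 9/(-3 + (f + j)*(-9 + f)) = 9/(-3 + (-9 + f)*(f + j)))
(-264 + I(8, z(2)))² = (-264 + 9/(-3 + 0² - 9*0 - 9*8 + 0*8))² = (-264 + 9/(-3 + 0 + 0 - 72 + 0))² = (-264 + 9/(-75))² = (-264 + 9*(-1/75))² = (-264 - 3/25)² = (-6603/25)² = 43599609/625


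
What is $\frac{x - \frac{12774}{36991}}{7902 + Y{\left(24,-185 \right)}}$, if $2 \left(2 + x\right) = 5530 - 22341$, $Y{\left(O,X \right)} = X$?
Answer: $- \frac{622029213}{570919094} \approx -1.0895$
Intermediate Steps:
$x = - \frac{16815}{2}$ ($x = -2 + \frac{5530 - 22341}{2} = -2 + \frac{1}{2} \left(-16811\right) = -2 - \frac{16811}{2} = - \frac{16815}{2} \approx -8407.5$)
$\frac{x - \frac{12774}{36991}}{7902 + Y{\left(24,-185 \right)}} = \frac{- \frac{16815}{2} - \frac{12774}{36991}}{7902 - 185} = \frac{- \frac{16815}{2} - \frac{12774}{36991}}{7717} = \left(- \frac{16815}{2} - \frac{12774}{36991}\right) \frac{1}{7717} = \left(- \frac{622029213}{73982}\right) \frac{1}{7717} = - \frac{622029213}{570919094}$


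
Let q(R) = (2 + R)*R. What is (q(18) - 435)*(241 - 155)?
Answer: -6450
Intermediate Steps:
q(R) = R*(2 + R)
(q(18) - 435)*(241 - 155) = (18*(2 + 18) - 435)*(241 - 155) = (18*20 - 435)*86 = (360 - 435)*86 = -75*86 = -6450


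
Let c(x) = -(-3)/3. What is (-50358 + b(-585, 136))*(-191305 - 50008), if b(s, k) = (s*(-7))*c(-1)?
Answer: 11163863319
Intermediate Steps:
c(x) = 1 (c(x) = -(-3)/3 = -1*(-1) = 1)
b(s, k) = -7*s (b(s, k) = (s*(-7))*1 = -7*s*1 = -7*s)
(-50358 + b(-585, 136))*(-191305 - 50008) = (-50358 - 7*(-585))*(-191305 - 50008) = (-50358 + 4095)*(-241313) = -46263*(-241313) = 11163863319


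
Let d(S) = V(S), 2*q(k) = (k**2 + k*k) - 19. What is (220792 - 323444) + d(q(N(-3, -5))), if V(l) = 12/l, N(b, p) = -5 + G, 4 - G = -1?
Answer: -1950412/19 ≈ -1.0265e+5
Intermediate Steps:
G = 5 (G = 4 - 1*(-1) = 4 + 1 = 5)
N(b, p) = 0 (N(b, p) = -5 + 5 = 0)
q(k) = -19/2 + k**2 (q(k) = ((k**2 + k*k) - 19)/2 = ((k**2 + k**2) - 19)/2 = (2*k**2 - 19)/2 = (-19 + 2*k**2)/2 = -19/2 + k**2)
d(S) = 12/S
(220792 - 323444) + d(q(N(-3, -5))) = (220792 - 323444) + 12/(-19/2 + 0**2) = -102652 + 12/(-19/2 + 0) = -102652 + 12/(-19/2) = -102652 + 12*(-2/19) = -102652 - 24/19 = -1950412/19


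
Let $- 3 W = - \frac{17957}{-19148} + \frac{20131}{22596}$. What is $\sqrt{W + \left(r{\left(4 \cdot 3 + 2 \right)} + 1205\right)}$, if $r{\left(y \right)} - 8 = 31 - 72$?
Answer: $\frac{\sqrt{3426349554172645282}}{54083526} \approx 34.226$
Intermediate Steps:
$W = - \frac{98903095}{162250578}$ ($W = - \frac{- \frac{17957}{-19148} + \frac{20131}{22596}}{3} = - \frac{\left(-17957\right) \left(- \frac{1}{19148}\right) + 20131 \cdot \frac{1}{22596}}{3} = - \frac{\frac{17957}{19148} + \frac{20131}{22596}}{3} = \left(- \frac{1}{3}\right) \frac{98903095}{54083526} = - \frac{98903095}{162250578} \approx -0.60957$)
$r{\left(y \right)} = -33$ ($r{\left(y \right)} = 8 + \left(31 - 72\right) = 8 - 41 = -33$)
$\sqrt{W + \left(r{\left(4 \cdot 3 + 2 \right)} + 1205\right)} = \sqrt{- \frac{98903095}{162250578} + \left(-33 + 1205\right)} = \sqrt{- \frac{98903095}{162250578} + 1172} = \sqrt{\frac{190058774321}{162250578}} = \frac{\sqrt{3426349554172645282}}{54083526}$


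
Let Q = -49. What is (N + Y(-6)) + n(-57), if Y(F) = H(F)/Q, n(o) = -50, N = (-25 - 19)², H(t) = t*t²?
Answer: 92630/49 ≈ 1890.4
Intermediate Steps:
H(t) = t³
N = 1936 (N = (-44)² = 1936)
Y(F) = -F³/49 (Y(F) = F³/(-49) = F³*(-1/49) = -F³/49)
(N + Y(-6)) + n(-57) = (1936 - 1/49*(-6)³) - 50 = (1936 - 1/49*(-216)) - 50 = (1936 + 216/49) - 50 = 95080/49 - 50 = 92630/49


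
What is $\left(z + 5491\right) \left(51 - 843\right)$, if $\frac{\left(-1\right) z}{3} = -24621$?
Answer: $-62848368$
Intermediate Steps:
$z = 73863$ ($z = \left(-3\right) \left(-24621\right) = 73863$)
$\left(z + 5491\right) \left(51 - 843\right) = \left(73863 + 5491\right) \left(51 - 843\right) = 79354 \left(-792\right) = -62848368$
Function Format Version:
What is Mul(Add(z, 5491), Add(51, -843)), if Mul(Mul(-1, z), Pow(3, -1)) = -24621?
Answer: -62848368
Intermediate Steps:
z = 73863 (z = Mul(-3, -24621) = 73863)
Mul(Add(z, 5491), Add(51, -843)) = Mul(Add(73863, 5491), Add(51, -843)) = Mul(79354, -792) = -62848368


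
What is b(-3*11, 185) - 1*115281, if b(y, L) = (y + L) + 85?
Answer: -115044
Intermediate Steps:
b(y, L) = 85 + L + y (b(y, L) = (L + y) + 85 = 85 + L + y)
b(-3*11, 185) - 1*115281 = (85 + 185 - 3*11) - 1*115281 = (85 + 185 - 33) - 115281 = 237 - 115281 = -115044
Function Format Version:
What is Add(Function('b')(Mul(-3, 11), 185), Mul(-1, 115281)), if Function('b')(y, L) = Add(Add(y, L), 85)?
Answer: -115044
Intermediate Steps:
Function('b')(y, L) = Add(85, L, y) (Function('b')(y, L) = Add(Add(L, y), 85) = Add(85, L, y))
Add(Function('b')(Mul(-3, 11), 185), Mul(-1, 115281)) = Add(Add(85, 185, Mul(-3, 11)), Mul(-1, 115281)) = Add(Add(85, 185, -33), -115281) = Add(237, -115281) = -115044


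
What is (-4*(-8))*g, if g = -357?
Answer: -11424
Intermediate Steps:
(-4*(-8))*g = -4*(-8)*(-357) = 32*(-357) = -11424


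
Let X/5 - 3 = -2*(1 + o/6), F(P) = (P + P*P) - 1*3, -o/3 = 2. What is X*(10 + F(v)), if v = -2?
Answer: 135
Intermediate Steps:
o = -6 (o = -3*2 = -6)
F(P) = -3 + P + P² (F(P) = (P + P²) - 3 = -3 + P + P²)
X = 15 (X = 15 + 5*(-2*(1 - 6/6)) = 15 + 5*(-2*(1 - 6*⅙)) = 15 + 5*(-2*(1 - 1)) = 15 + 5*(-2*0) = 15 + 5*0 = 15 + 0 = 15)
X*(10 + F(v)) = 15*(10 + (-3 - 2 + (-2)²)) = 15*(10 + (-3 - 2 + 4)) = 15*(10 - 1) = 15*9 = 135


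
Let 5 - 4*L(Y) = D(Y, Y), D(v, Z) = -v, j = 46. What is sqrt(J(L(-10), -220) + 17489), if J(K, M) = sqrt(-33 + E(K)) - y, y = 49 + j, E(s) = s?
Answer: sqrt(69576 + 2*I*sqrt(137))/2 ≈ 131.89 + 0.022187*I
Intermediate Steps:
L(Y) = 5/4 + Y/4 (L(Y) = 5/4 - (-1)*Y/4 = 5/4 + Y/4)
y = 95 (y = 49 + 46 = 95)
J(K, M) = -95 + sqrt(-33 + K) (J(K, M) = sqrt(-33 + K) - 1*95 = sqrt(-33 + K) - 95 = -95 + sqrt(-33 + K))
sqrt(J(L(-10), -220) + 17489) = sqrt((-95 + sqrt(-33 + (5/4 + (1/4)*(-10)))) + 17489) = sqrt((-95 + sqrt(-33 + (5/4 - 5/2))) + 17489) = sqrt((-95 + sqrt(-33 - 5/4)) + 17489) = sqrt((-95 + sqrt(-137/4)) + 17489) = sqrt((-95 + I*sqrt(137)/2) + 17489) = sqrt(17394 + I*sqrt(137)/2)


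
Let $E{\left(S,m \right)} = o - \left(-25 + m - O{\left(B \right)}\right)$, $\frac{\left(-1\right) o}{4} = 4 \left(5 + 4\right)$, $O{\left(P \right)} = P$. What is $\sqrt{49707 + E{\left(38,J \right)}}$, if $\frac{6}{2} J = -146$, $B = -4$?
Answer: $\frac{\sqrt{446694}}{3} \approx 222.78$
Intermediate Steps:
$J = - \frac{146}{3}$ ($J = \frac{1}{3} \left(-146\right) = - \frac{146}{3} \approx -48.667$)
$o = -144$ ($o = - 4 \cdot 4 \left(5 + 4\right) = - 4 \cdot 4 \cdot 9 = \left(-4\right) 36 = -144$)
$E{\left(S,m \right)} = -123 - m$ ($E{\left(S,m \right)} = -144 - \left(-21 + m\right) = -123 - m$)
$\sqrt{49707 + E{\left(38,J \right)}} = \sqrt{49707 - \frac{223}{3}} = \sqrt{\frac{148898}{3}} = \frac{\sqrt{446694}}{3}$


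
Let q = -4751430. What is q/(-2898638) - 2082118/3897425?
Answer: 6241517856233/5648612103575 ≈ 1.1050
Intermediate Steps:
q/(-2898638) - 2082118/3897425 = -4751430/(-2898638) - 2082118/3897425 = -4751430*(-1/2898638) - 2082118*1/3897425 = 2375715/1449319 - 2082118/3897425 = 6241517856233/5648612103575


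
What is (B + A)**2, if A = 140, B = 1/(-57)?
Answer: 63664441/3249 ≈ 19595.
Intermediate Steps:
B = -1/57 ≈ -0.017544
(B + A)**2 = (-1/57 + 140)**2 = (7979/57)**2 = 63664441/3249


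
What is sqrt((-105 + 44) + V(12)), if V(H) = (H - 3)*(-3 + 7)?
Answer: 5*I ≈ 5.0*I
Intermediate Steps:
V(H) = -12 + 4*H (V(H) = (-3 + H)*4 = -12 + 4*H)
sqrt((-105 + 44) + V(12)) = sqrt((-105 + 44) + (-12 + 4*12)) = sqrt(-61 + (-12 + 48)) = sqrt(-61 + 36) = sqrt(-25) = 5*I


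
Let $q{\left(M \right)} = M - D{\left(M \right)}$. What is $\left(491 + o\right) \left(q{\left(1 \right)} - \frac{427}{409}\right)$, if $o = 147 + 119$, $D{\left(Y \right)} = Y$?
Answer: $- \frac{323239}{409} \approx -790.32$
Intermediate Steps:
$o = 266$
$q{\left(M \right)} = 0$ ($q{\left(M \right)} = M - M = 0$)
$\left(491 + o\right) \left(q{\left(1 \right)} - \frac{427}{409}\right) = \left(491 + 266\right) \left(0 - \frac{427}{409}\right) = 757 \left(0 - \frac{427}{409}\right) = 757 \left(- \frac{427}{409}\right) = - \frac{323239}{409}$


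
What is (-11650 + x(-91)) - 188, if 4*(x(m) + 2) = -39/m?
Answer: -331517/28 ≈ -11840.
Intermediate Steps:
x(m) = -2 - 39/(4*m) (x(m) = -2 + (-39/m)/4 = -2 - 39/(4*m))
(-11650 + x(-91)) - 188 = (-11650 + (-2 - 39/4/(-91))) - 188 = (-11650 + (-2 - 39/4*(-1/91))) - 188 = (-11650 + (-2 + 3/28)) - 188 = (-11650 - 53/28) - 188 = -326253/28 - 188 = -331517/28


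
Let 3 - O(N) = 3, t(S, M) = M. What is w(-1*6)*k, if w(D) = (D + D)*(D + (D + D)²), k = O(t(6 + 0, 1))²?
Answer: 0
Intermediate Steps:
O(N) = 0 (O(N) = 3 - 1*3 = 3 - 3 = 0)
k = 0 (k = 0² = 0)
w(D) = 2*D*(D + 4*D²) (w(D) = (2*D)*(D + (2*D)²) = (2*D)*(D + 4*D²) = 2*D*(D + 4*D²))
w(-1*6)*k = ((-1*6)²*(2 + 8*(-1*6)))*0 = ((-6)²*(2 + 8*(-6)))*0 = (36*(2 - 48))*0 = (36*(-46))*0 = -1656*0 = 0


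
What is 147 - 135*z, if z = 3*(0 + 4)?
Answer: -1473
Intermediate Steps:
z = 12 (z = 3*4 = 12)
147 - 135*z = 147 - 135*12 = 147 - 1620 = -1473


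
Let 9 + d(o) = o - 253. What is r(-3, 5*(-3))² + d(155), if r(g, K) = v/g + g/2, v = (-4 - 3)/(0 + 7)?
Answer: -3803/36 ≈ -105.64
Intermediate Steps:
v = -1 (v = -7/7 = -7*⅐ = -1)
d(o) = -262 + o (d(o) = -9 + (o - 253) = -9 + (-253 + o) = -262 + o)
r(g, K) = g/2 - 1/g (r(g, K) = -1/g + g/2 = g/2 - 1/g)
r(-3, 5*(-3))² + d(155) = ((½)*(-3) - 1/(-3))² + (-262 + 155) = (-3/2 - 1*(-⅓))² - 107 = (-3/2 + ⅓)² - 107 = (-7/6)² - 107 = 49/36 - 107 = -3803/36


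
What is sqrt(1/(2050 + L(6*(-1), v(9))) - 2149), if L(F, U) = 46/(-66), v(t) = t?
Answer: I*sqrt(9828258284530)/67627 ≈ 46.357*I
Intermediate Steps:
L(F, U) = -23/33 (L(F, U) = 46*(-1/66) = -23/33)
sqrt(1/(2050 + L(6*(-1), v(9))) - 2149) = sqrt(1/(2050 - 23/33) - 2149) = sqrt(1/(67627/33) - 2149) = sqrt(33/67627 - 2149) = sqrt(-145330390/67627) = I*sqrt(9828258284530)/67627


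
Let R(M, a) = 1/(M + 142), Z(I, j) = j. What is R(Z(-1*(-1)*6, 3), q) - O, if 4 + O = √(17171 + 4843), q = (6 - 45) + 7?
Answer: 581/145 - 3*√2446 ≈ -144.36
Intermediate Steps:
q = -32 (q = -39 + 7 = -32)
R(M, a) = 1/(142 + M)
O = -4 + 3*√2446 (O = -4 + √(17171 + 4843) = -4 + √22014 = -4 + 3*√2446 ≈ 144.37)
R(Z(-1*(-1)*6, 3), q) - O = 1/(142 + 3) - (-4 + 3*√2446) = 1/145 + (4 - 3*√2446) = 581/145 - 3*√2446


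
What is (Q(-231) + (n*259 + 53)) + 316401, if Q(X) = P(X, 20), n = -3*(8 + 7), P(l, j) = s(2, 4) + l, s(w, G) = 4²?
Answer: 304584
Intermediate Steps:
s(w, G) = 16
P(l, j) = 16 + l
n = -45 (n = -3*15 = -45)
Q(X) = 16 + X
(Q(-231) + (n*259 + 53)) + 316401 = ((16 - 231) + (-45*259 + 53)) + 316401 = (-215 + (-11655 + 53)) + 316401 = (-215 - 11602) + 316401 = -11817 + 316401 = 304584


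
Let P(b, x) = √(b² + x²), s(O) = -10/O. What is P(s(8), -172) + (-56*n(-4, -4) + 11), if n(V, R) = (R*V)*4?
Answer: -3573 + 13*√2801/4 ≈ -3401.0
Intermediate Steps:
n(V, R) = 4*R*V
P(s(8), -172) + (-56*n(-4, -4) + 11) = √((-10/8)² + (-172)²) + (-224*(-4)*(-4) + 11) = √((-10*⅛)² + 29584) + (-56*64 + 11) = √((-5/4)² + 29584) + (-3584 + 11) = √(25/16 + 29584) - 3573 = √(473369/16) - 3573 = 13*√2801/4 - 3573 = -3573 + 13*√2801/4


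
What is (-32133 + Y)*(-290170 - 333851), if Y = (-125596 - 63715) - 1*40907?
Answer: 163712533371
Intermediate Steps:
Y = -230218 (Y = -189311 - 40907 = -230218)
(-32133 + Y)*(-290170 - 333851) = (-32133 - 230218)*(-290170 - 333851) = -262351*(-624021) = 163712533371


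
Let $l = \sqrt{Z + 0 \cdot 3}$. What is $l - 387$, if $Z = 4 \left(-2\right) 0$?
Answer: $-387$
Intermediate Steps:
$Z = 0$ ($Z = \left(-8\right) 0 = 0$)
$l = 0$ ($l = \sqrt{0 + 0 \cdot 3} = \sqrt{0 + 0} = \sqrt{0} = 0$)
$l - 387 = 0 - 387 = -387$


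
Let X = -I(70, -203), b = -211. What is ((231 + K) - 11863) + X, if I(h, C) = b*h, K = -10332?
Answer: -7194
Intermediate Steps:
I(h, C) = -211*h
X = 14770 (X = -(-211)*70 = -1*(-14770) = 14770)
((231 + K) - 11863) + X = ((231 - 10332) - 11863) + 14770 = (-10101 - 11863) + 14770 = -21964 + 14770 = -7194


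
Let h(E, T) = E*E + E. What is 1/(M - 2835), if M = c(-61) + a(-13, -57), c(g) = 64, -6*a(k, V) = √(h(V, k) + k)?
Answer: -5868/16260041 + 6*√11/16260041 ≈ -0.00035966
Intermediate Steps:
h(E, T) = E + E² (h(E, T) = E² + E = E + E²)
a(k, V) = -√(k + V*(1 + V))/6 (a(k, V) = -√(V*(1 + V) + k)/6 = -√(k + V*(1 + V))/6)
M = 64 - 17*√11/6 (M = 64 - √(-13 - 57*(1 - 57))/6 = 64 - √(-13 - 57*(-56))/6 = 64 - √(-13 + 3192)/6 = 64 - 17*√11/6 ≈ 54.603)
1/(M - 2835) = 1/((64 - 17*√11/6) - 2835) = 1/(-2771 - 17*√11/6)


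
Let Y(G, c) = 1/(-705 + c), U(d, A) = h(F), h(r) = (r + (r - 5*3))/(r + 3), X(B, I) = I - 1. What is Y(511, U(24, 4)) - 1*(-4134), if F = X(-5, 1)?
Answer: 2935139/710 ≈ 4134.0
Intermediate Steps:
X(B, I) = -1 + I
F = 0 (F = -1 + 1 = 0)
h(r) = (-15 + 2*r)/(3 + r) (h(r) = (r + (r - 15))/(3 + r) = (r + (-15 + r))/(3 + r) = (-15 + 2*r)/(3 + r))
U(d, A) = -5 (U(d, A) = (-15 + 2*0)/(3 + 0) = (-15 + 0)/3 = (⅓)*(-15) = -5)
Y(511, U(24, 4)) - 1*(-4134) = 1/(-705 - 5) - 1*(-4134) = 1/(-710) + 4134 = -1/710 + 4134 = 2935139/710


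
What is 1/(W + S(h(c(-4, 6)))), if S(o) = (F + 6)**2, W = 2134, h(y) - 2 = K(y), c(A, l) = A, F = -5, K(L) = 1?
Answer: 1/2135 ≈ 0.00046838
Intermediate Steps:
h(y) = 3 (h(y) = 2 + 1 = 3)
S(o) = 1 (S(o) = (-5 + 6)**2 = 1**2 = 1)
1/(W + S(h(c(-4, 6)))) = 1/(2134 + 1) = 1/2135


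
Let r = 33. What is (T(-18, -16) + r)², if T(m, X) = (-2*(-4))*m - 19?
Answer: 16900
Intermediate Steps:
T(m, X) = -19 + 8*m (T(m, X) = 8*m - 19 = -19 + 8*m)
(T(-18, -16) + r)² = ((-19 + 8*(-18)) + 33)² = ((-19 - 144) + 33)² = (-163 + 33)² = (-130)² = 16900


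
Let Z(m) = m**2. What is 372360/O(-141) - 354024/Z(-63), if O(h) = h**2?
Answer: -22882528/324723 ≈ -70.468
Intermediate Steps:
372360/O(-141) - 354024/Z(-63) = 372360/((-141)**2) - 354024/((-63)**2) = 372360/19881 - 354024/3969 = 372360*(1/19881) - 354024*1/3969 = 124120/6627 - 13112/147 = -22882528/324723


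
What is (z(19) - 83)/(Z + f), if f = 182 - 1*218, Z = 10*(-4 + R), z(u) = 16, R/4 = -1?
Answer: 67/116 ≈ 0.57759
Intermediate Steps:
R = -4 (R = 4*(-1) = -4)
Z = -80 (Z = 10*(-4 - 4) = 10*(-8) = -80)
f = -36 (f = 182 - 218 = -36)
(z(19) - 83)/(Z + f) = (16 - 83)/(-80 - 36) = -67/(-116) = -67*(-1/116) = 67/116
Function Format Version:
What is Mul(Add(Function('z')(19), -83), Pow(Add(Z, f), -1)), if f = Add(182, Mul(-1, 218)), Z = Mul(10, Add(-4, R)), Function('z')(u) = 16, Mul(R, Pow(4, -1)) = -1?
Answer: Rational(67, 116) ≈ 0.57759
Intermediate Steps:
R = -4 (R = Mul(4, -1) = -4)
Z = -80 (Z = Mul(10, Add(-4, -4)) = Mul(10, -8) = -80)
f = -36 (f = Add(182, -218) = -36)
Mul(Add(Function('z')(19), -83), Pow(Add(Z, f), -1)) = Mul(Add(16, -83), Pow(Add(-80, -36), -1)) = Mul(-67, Pow(-116, -1)) = Mul(-67, Rational(-1, 116)) = Rational(67, 116)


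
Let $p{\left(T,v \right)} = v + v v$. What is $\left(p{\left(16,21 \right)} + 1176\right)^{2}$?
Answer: $2683044$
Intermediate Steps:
$p{\left(T,v \right)} = v + v^{2}$
$\left(p{\left(16,21 \right)} + 1176\right)^{2} = \left(21 \left(1 + 21\right) + 1176\right)^{2} = \left(21 \cdot 22 + 1176\right)^{2} = \left(462 + 1176\right)^{2} = 1638^{2} = 2683044$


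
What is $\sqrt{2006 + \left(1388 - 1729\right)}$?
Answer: $3 \sqrt{185} \approx 40.804$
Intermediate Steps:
$\sqrt{2006 + \left(1388 - 1729\right)} = \sqrt{2006 - 341} = \sqrt{1665} = 3 \sqrt{185}$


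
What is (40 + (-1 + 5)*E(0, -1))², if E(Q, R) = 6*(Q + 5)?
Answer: 25600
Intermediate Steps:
E(Q, R) = 30 + 6*Q (E(Q, R) = 6*(5 + Q) = 30 + 6*Q)
(40 + (-1 + 5)*E(0, -1))² = (40 + (-1 + 5)*(30 + 6*0))² = (40 + 4*(30 + 0))² = (40 + 4*30)² = (40 + 120)² = 160² = 25600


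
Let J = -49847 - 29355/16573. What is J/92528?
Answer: -413071843/766733272 ≈ -0.53874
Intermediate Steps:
J = -826143686/16573 (J = -49847 - 29355*1/16573 = -49847 - 29355/16573 = -826143686/16573 ≈ -49849.)
J/92528 = -826143686/16573/92528 = -826143686/16573*1/92528 = -413071843/766733272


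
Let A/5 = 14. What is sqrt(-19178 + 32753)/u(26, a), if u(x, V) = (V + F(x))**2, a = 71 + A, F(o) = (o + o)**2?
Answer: sqrt(543)/1618805 ≈ 1.4395e-5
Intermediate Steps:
F(o) = 4*o**2 (F(o) = (2*o)**2 = 4*o**2)
A = 70 (A = 5*14 = 70)
a = 141 (a = 71 + 70 = 141)
u(x, V) = (V + 4*x**2)**2
sqrt(-19178 + 32753)/u(26, a) = sqrt(-19178 + 32753)/((141 + 4*26**2)**2) = sqrt(13575)/((141 + 4*676)**2) = (5*sqrt(543))/((141 + 2704)**2) = (5*sqrt(543))/(2845**2) = (5*sqrt(543))/8094025 = (5*sqrt(543))*(1/8094025) = sqrt(543)/1618805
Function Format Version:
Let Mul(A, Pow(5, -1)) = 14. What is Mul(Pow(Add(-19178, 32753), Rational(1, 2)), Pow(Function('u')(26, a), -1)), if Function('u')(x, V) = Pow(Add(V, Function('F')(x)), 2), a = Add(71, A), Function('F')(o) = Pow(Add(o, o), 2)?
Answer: Mul(Rational(1, 1618805), Pow(543, Rational(1, 2))) ≈ 1.4395e-5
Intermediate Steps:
Function('F')(o) = Mul(4, Pow(o, 2)) (Function('F')(o) = Pow(Mul(2, o), 2) = Mul(4, Pow(o, 2)))
A = 70 (A = Mul(5, 14) = 70)
a = 141 (a = Add(71, 70) = 141)
Function('u')(x, V) = Pow(Add(V, Mul(4, Pow(x, 2))), 2)
Mul(Pow(Add(-19178, 32753), Rational(1, 2)), Pow(Function('u')(26, a), -1)) = Mul(Pow(Add(-19178, 32753), Rational(1, 2)), Pow(Pow(Add(141, Mul(4, Pow(26, 2))), 2), -1)) = Mul(Pow(13575, Rational(1, 2)), Pow(Pow(Add(141, Mul(4, 676)), 2), -1)) = Mul(Mul(5, Pow(543, Rational(1, 2))), Pow(Pow(Add(141, 2704), 2), -1)) = Mul(Mul(5, Pow(543, Rational(1, 2))), Pow(Pow(2845, 2), -1)) = Mul(Mul(5, Pow(543, Rational(1, 2))), Pow(8094025, -1)) = Mul(Mul(5, Pow(543, Rational(1, 2))), Rational(1, 8094025)) = Mul(Rational(1, 1618805), Pow(543, Rational(1, 2)))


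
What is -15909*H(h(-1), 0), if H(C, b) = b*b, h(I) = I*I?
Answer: 0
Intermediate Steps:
h(I) = I²
H(C, b) = b²
-15909*H(h(-1), 0) = -15909*0² = -15909*0 = 0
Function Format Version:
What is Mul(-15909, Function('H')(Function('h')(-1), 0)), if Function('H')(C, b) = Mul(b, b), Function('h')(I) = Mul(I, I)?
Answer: 0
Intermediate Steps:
Function('h')(I) = Pow(I, 2)
Function('H')(C, b) = Pow(b, 2)
Mul(-15909, Function('H')(Function('h')(-1), 0)) = Mul(-15909, Pow(0, 2)) = Mul(-15909, 0) = 0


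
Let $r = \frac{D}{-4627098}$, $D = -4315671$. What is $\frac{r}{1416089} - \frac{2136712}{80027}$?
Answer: $- \frac{1555617126812527883}{58263057856379166} \approx -26.7$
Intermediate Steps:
$r = \frac{479519}{514122}$ ($r = - \frac{4315671}{-4627098} = \left(-4315671\right) \left(- \frac{1}{4627098}\right) = \frac{479519}{514122} \approx 0.9327$)
$\frac{r}{1416089} - \frac{2136712}{80027} = \frac{479519}{514122 \cdot 1416089} - \frac{2136712}{80027} = \frac{479519}{514122} \cdot \frac{1}{1416089} - \frac{2136712}{80027} = \frac{479519}{728042508858} - \frac{2136712}{80027} = - \frac{1555617126812527883}{58263057856379166}$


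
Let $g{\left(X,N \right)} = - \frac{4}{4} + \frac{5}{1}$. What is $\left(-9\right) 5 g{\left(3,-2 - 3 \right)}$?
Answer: $-180$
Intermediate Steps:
$g{\left(X,N \right)} = 4$ ($g{\left(X,N \right)} = \left(-4\right) \frac{1}{4} + 5 \cdot 1 = -1 + 5 = 4$)
$\left(-9\right) 5 g{\left(3,-2 - 3 \right)} = \left(-9\right) 5 \cdot 4 = \left(-45\right) 4 = -180$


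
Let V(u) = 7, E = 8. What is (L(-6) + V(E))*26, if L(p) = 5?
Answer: 312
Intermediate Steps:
(L(-6) + V(E))*26 = (5 + 7)*26 = 12*26 = 312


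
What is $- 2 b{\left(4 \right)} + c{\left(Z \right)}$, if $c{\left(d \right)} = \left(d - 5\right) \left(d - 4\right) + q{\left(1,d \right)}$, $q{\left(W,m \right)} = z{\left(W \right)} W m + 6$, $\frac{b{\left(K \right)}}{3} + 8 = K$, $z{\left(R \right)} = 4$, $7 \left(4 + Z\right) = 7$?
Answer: $74$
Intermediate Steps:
$Z = -3$ ($Z = -4 + \frac{1}{7} \cdot 7 = -4 + 1 = -3$)
$b{\left(K \right)} = -24 + 3 K$
$q{\left(W,m \right)} = 6 + 4 W m$ ($q{\left(W,m \right)} = 4 W m + 6 = 6 + 4 W m$)
$c{\left(d \right)} = 6 + 4 d + \left(-5 + d\right) \left(-4 + d\right)$ ($c{\left(d \right)} = \left(d - 5\right) \left(d - 4\right) + \left(6 + 4 \cdot 1 d\right) = \left(-5 + d\right) \left(-4 + d\right) + \left(6 + 4 d\right) = 6 + 4 d + \left(-5 + d\right) \left(-4 + d\right)$)
$- 2 b{\left(4 \right)} + c{\left(Z \right)} = - 2 \left(-24 + 3 \cdot 4\right) + \left(26 + \left(-3\right)^{2} - -15\right) = - 2 \left(-24 + 12\right) + \left(26 + 9 + 15\right) = \left(-2\right) \left(-12\right) + 50 = 24 + 50 = 74$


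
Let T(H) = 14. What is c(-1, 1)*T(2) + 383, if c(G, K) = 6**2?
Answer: 887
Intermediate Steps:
c(G, K) = 36
c(-1, 1)*T(2) + 383 = 36*14 + 383 = 504 + 383 = 887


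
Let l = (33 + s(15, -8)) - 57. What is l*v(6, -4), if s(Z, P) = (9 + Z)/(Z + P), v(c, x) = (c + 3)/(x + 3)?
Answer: 1296/7 ≈ 185.14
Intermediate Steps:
v(c, x) = (3 + c)/(3 + x)
s(Z, P) = (9 + Z)/(P + Z)
l = -144/7 (l = (33 + (9 + 15)/(-8 + 15)) - 57 = (33 + 24/7) - 57 = 255/7 - 57 = -144/7 ≈ -20.571)
l*v(6, -4) = -144*(3 + 6)/(7*(3 - 4)) = -144*9/(7*(-1)) = -(-144)*9/7 = -144/7*(-9) = 1296/7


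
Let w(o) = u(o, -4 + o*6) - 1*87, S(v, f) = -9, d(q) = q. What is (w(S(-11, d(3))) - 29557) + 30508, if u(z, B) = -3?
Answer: 861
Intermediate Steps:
w(o) = -90 (w(o) = -3 - 1*87 = -3 - 87 = -90)
(w(S(-11, d(3))) - 29557) + 30508 = (-90 - 29557) + 30508 = -29647 + 30508 = 861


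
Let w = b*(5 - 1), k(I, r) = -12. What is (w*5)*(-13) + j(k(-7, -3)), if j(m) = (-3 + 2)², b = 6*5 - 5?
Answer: -6499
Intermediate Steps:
b = 25 (b = 30 - 5 = 25)
j(m) = 1 (j(m) = (-1)² = 1)
w = 100 (w = 25*(5 - 1) = 25*4 = 100)
(w*5)*(-13) + j(k(-7, -3)) = (100*5)*(-13) + 1 = 500*(-13) + 1 = -6500 + 1 = -6499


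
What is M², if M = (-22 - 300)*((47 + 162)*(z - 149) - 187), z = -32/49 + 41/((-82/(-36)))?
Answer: 3898929932553744/49 ≈ 7.9570e+13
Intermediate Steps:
z = 850/49 (z = -32*1/49 + 41/((-82*(-1/36))) = -32/49 + 41/(41/18) = -32/49 + 41*(18/41) = -32/49 + 18 = 850/49 ≈ 17.347)
M = 62441412/7 (M = (-22 - 300)*((47 + 162)*(850/49 - 149) - 187) = -322*(209*(-6451/49) - 187) = -322*(-1348259/49 - 187) = -322*(-1357422/49) = 62441412/7 ≈ 8.9202e+6)
M² = (62441412/7)² = 3898929932553744/49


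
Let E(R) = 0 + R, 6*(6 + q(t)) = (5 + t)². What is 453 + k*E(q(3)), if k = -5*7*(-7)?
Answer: 4789/3 ≈ 1596.3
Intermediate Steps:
q(t) = -6 + (5 + t)²/6
E(R) = R
k = 245 (k = -35*(-7) = 245)
453 + k*E(q(3)) = 453 + 245*(-6 + (5 + 3)²/6) = 453 + 245*(-6 + (⅙)*8²) = 453 + 245*(-6 + (⅙)*64) = 453 + 245*(-6 + 32/3) = 453 + 245*(14/3) = 453 + 3430/3 = 4789/3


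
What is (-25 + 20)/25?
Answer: -⅕ ≈ -0.20000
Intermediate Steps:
(-25 + 20)/25 = -5*1/25 = -⅕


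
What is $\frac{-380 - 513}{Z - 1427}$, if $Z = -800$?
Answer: $\frac{893}{2227} \approx 0.40099$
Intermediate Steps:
$\frac{-380 - 513}{Z - 1427} = \frac{-380 - 513}{-800 - 1427} = \frac{1}{-2227} \left(-893\right) = \left(- \frac{1}{2227}\right) \left(-893\right) = \frac{893}{2227}$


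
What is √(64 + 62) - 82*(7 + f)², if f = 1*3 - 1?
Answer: -6642 + 3*√14 ≈ -6630.8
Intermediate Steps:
f = 2 (f = 3 - 1 = 2)
√(64 + 62) - 82*(7 + f)² = √(64 + 62) - 82*(7 + 2)² = √126 - 82*9² = 3*√14 - 82*81 = 3*√14 - 6642 = -6642 + 3*√14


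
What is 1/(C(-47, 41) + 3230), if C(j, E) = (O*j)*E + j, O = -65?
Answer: 1/128438 ≈ 7.7859e-6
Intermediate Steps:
C(j, E) = j - 65*E*j (C(j, E) = (-65*j)*E + j = -65*E*j + j = j - 65*E*j)
1/(C(-47, 41) + 3230) = 1/(-47*(1 - 65*41) + 3230) = 1/(-47*(1 - 2665) + 3230) = 1/(-47*(-2664) + 3230) = 1/(125208 + 3230) = 1/128438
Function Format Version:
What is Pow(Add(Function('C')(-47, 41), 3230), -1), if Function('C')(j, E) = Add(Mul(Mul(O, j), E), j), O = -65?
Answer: Rational(1, 128438) ≈ 7.7859e-6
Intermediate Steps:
Function('C')(j, E) = Add(j, Mul(-65, E, j)) (Function('C')(j, E) = Add(Mul(Mul(-65, j), E), j) = Add(Mul(-65, E, j), j) = Add(j, Mul(-65, E, j)))
Pow(Add(Function('C')(-47, 41), 3230), -1) = Pow(Add(Mul(-47, Add(1, Mul(-65, 41))), 3230), -1) = Pow(Add(Mul(-47, Add(1, -2665)), 3230), -1) = Pow(Add(Mul(-47, -2664), 3230), -1) = Pow(Add(125208, 3230), -1) = Pow(128438, -1) = Rational(1, 128438)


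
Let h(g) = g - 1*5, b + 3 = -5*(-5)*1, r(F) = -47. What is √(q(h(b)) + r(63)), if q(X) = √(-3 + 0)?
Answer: √(-47 + I*√3) ≈ 0.1263 + 6.8568*I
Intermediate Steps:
b = 22 (b = -3 - 5*(-5)*1 = -3 + 25*1 = -3 + 25 = 22)
h(g) = -5 + g (h(g) = g - 5 = -5 + g)
q(X) = I*√3 (q(X) = √(-3) = I*√3)
√(q(h(b)) + r(63)) = √(I*√3 - 47) = √(-47 + I*√3)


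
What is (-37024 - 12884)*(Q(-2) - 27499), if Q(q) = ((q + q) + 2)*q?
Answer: 1372220460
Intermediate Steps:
Q(q) = q*(2 + 2*q) (Q(q) = (2*q + 2)*q = (2 + 2*q)*q = q*(2 + 2*q))
(-37024 - 12884)*(Q(-2) - 27499) = (-37024 - 12884)*(2*(-2)*(1 - 2) - 27499) = -49908*(2*(-2)*(-1) - 27499) = -49908*(4 - 27499) = -49908*(-27495) = 1372220460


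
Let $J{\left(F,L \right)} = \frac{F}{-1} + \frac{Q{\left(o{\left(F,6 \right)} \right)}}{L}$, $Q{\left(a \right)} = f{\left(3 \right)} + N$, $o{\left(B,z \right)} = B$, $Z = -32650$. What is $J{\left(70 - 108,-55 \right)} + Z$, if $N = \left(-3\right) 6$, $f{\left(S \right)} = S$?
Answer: $- \frac{358729}{11} \approx -32612.0$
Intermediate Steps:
$N = -18$
$Q{\left(a \right)} = -15$ ($Q{\left(a \right)} = 3 - 18 = -15$)
$J{\left(F,L \right)} = - F - \frac{15}{L}$ ($J{\left(F,L \right)} = \frac{F}{-1} - \frac{15}{L} = F \left(-1\right) - \frac{15}{L} = - F - \frac{15}{L}$)
$J{\left(70 - 108,-55 \right)} + Z = \left(- (70 - 108) - \frac{15}{-55}\right) - 32650 = \left(- (70 - 108) - - \frac{3}{11}\right) - 32650 = \left(\left(-1\right) \left(-38\right) + \frac{3}{11}\right) - 32650 = \left(38 + \frac{3}{11}\right) - 32650 = \frac{421}{11} - 32650 = - \frac{358729}{11}$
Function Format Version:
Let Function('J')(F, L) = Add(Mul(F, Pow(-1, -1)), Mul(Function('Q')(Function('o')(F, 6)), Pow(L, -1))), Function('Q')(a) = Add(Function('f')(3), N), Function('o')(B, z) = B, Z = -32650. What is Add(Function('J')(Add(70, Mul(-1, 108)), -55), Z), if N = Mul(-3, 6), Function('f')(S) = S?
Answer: Rational(-358729, 11) ≈ -32612.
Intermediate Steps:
N = -18
Function('Q')(a) = -15 (Function('Q')(a) = Add(3, -18) = -15)
Function('J')(F, L) = Add(Mul(-1, F), Mul(-15, Pow(L, -1))) (Function('J')(F, L) = Add(Mul(F, Pow(-1, -1)), Mul(-15, Pow(L, -1))) = Add(Mul(F, -1), Mul(-15, Pow(L, -1))) = Add(Mul(-1, F), Mul(-15, Pow(L, -1))))
Add(Function('J')(Add(70, Mul(-1, 108)), -55), Z) = Add(Add(Mul(-1, Add(70, Mul(-1, 108))), Mul(-15, Pow(-55, -1))), -32650) = Add(Add(Mul(-1, Add(70, -108)), Mul(-15, Rational(-1, 55))), -32650) = Add(Add(Mul(-1, -38), Rational(3, 11)), -32650) = Add(Add(38, Rational(3, 11)), -32650) = Add(Rational(421, 11), -32650) = Rational(-358729, 11)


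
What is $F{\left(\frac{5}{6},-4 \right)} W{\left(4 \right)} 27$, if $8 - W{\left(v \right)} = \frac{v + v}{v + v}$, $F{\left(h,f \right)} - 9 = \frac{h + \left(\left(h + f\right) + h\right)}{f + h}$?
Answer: $\frac{34020}{19} \approx 1790.5$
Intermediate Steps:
$F{\left(h,f \right)} = 9 + \frac{f + 3 h}{f + h}$ ($F{\left(h,f \right)} = 9 + \frac{h + \left(\left(h + f\right) + h\right)}{f + h} = 9 + \frac{h + \left(\left(f + h\right) + h\right)}{f + h} = 9 + \frac{h + \left(f + 2 h\right)}{f + h} = 9 + \frac{f + 3 h}{f + h}$)
$W{\left(v \right)} = 7$ ($W{\left(v \right)} = 8 - \frac{v + v}{v + v} = 8 - \frac{2 v}{2 v} = 8 - 2 v \frac{1}{2 v} = 8 - 1 = 7$)
$F{\left(\frac{5}{6},-4 \right)} W{\left(4 \right)} 27 = \frac{2 \left(5 \left(-4\right) + 6 \cdot \frac{5}{6}\right)}{-4 + \frac{5}{6}} \cdot 7 \cdot 27 = \frac{2 \left(-20 + 6 \cdot 5 \cdot \frac{1}{6}\right)}{-4 + 5 \cdot \frac{1}{6}} \cdot 7 \cdot 27 = \frac{2 \left(-20 + 6 \cdot \frac{5}{6}\right)}{-4 + \frac{5}{6}} \cdot 7 \cdot 27 = \frac{2 \left(-20 + 5\right)}{- \frac{19}{6}} \cdot 7 \cdot 27 = 2 \left(- \frac{6}{19}\right) \left(-15\right) 7 \cdot 27 = \frac{180}{19} \cdot 7 \cdot 27 = \frac{1260}{19} \cdot 27 = \frac{34020}{19}$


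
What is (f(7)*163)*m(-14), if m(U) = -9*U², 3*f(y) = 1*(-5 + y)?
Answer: -191688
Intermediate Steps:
f(y) = -5/3 + y/3 (f(y) = (1*(-5 + y))/3 = (-5 + y)/3 = -5/3 + y/3)
(f(7)*163)*m(-14) = ((-5/3 + (⅓)*7)*163)*(-9*(-14)²) = ((-5/3 + 7/3)*163)*(-9*196) = ((⅔)*163)*(-1764) = (326/3)*(-1764) = -191688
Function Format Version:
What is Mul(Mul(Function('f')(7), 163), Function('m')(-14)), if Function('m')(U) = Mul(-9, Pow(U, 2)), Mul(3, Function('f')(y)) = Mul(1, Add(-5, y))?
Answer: -191688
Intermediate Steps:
Function('f')(y) = Add(Rational(-5, 3), Mul(Rational(1, 3), y)) (Function('f')(y) = Mul(Rational(1, 3), Mul(1, Add(-5, y))) = Mul(Rational(1, 3), Add(-5, y)) = Add(Rational(-5, 3), Mul(Rational(1, 3), y)))
Mul(Mul(Function('f')(7), 163), Function('m')(-14)) = Mul(Mul(Add(Rational(-5, 3), Mul(Rational(1, 3), 7)), 163), Mul(-9, Pow(-14, 2))) = Mul(Mul(Add(Rational(-5, 3), Rational(7, 3)), 163), Mul(-9, 196)) = Mul(Mul(Rational(2, 3), 163), -1764) = Mul(Rational(326, 3), -1764) = -191688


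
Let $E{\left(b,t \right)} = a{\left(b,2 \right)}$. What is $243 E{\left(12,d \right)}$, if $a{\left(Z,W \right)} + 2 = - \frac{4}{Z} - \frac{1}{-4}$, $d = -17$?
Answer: $- \frac{2025}{4} \approx -506.25$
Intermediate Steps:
$a{\left(Z,W \right)} = - \frac{7}{4} - \frac{4}{Z}$ ($a{\left(Z,W \right)} = -2 - \left(- \frac{1}{4} + \frac{4}{Z}\right) = -2 + \left(- \frac{4}{Z} + \frac{1}{4}\right) = -2 + \left(\frac{1}{4} - \frac{4}{Z}\right) = - \frac{7}{4} - \frac{4}{Z}$)
$E{\left(b,t \right)} = - \frac{7}{4} - \frac{4}{b}$
$243 E{\left(12,d \right)} = 243 \left(- \frac{7}{4} - \frac{4}{12}\right) = 243 \left(- \frac{7}{4} - \frac{1}{3}\right) = 243 \left(- \frac{25}{12}\right) = - \frac{2025}{4}$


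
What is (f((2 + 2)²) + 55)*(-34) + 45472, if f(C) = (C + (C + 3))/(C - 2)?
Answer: 43517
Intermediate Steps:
f(C) = (3 + 2*C)/(-2 + C) (f(C) = (C + (3 + C))/(-2 + C) = (3 + 2*C)/(-2 + C))
(f((2 + 2)²) + 55)*(-34) + 45472 = ((3 + 2*(2 + 2)²)/(-2 + (2 + 2)²) + 55)*(-34) + 45472 = ((3 + 2*4²)/(-2 + 4²) + 55)*(-34) + 45472 = ((3 + 2*16)/(-2 + 16) + 55)*(-34) + 45472 = ((3 + 32)/14 + 55)*(-34) + 45472 = ((1/14)*35 + 55)*(-34) + 45472 = (5/2 + 55)*(-34) + 45472 = (115/2)*(-34) + 45472 = -1955 + 45472 = 43517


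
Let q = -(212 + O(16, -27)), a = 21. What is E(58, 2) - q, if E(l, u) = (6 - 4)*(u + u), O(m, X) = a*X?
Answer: -347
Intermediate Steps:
O(m, X) = 21*X
E(l, u) = 4*u (E(l, u) = 2*(2*u) = 4*u)
q = 355 (q = -(212 + 21*(-27)) = -(212 - 567) = -1*(-355) = 355)
E(58, 2) - q = 4*2 - 1*355 = 8 - 355 = -347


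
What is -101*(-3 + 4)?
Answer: -101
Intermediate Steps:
-101*(-3 + 4) = -101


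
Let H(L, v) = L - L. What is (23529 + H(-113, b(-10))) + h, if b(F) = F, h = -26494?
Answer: -2965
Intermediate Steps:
H(L, v) = 0
(23529 + H(-113, b(-10))) + h = (23529 + 0) - 26494 = 23529 - 26494 = -2965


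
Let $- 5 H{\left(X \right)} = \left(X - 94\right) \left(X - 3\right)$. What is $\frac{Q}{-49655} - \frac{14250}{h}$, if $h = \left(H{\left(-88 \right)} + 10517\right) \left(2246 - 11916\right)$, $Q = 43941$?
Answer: $- \frac{1530297591906}{1729694236855} \approx -0.88472$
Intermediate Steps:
$H{\left(X \right)} = - \frac{\left(-94 + X\right) \left(-3 + X\right)}{5}$ ($H{\left(X \right)} = - \frac{\left(X - 94\right) \left(X - 3\right)}{5} = - \frac{\left(-94 + X\right) \left(-3 + X\right)}{5}$)
$h = -69668482$ ($h = \left(\left(- \frac{282}{5} - \frac{\left(-88\right)^{2}}{5} + \frac{97}{5} \left(-88\right)\right) + 10517\right) \left(2246 - 11916\right) = \left(\left(- \frac{282}{5} - \frac{7744}{5} - \frac{8536}{5}\right) + 10517\right) \left(-9670\right) = \left(- \frac{16562}{5} + 10517\right) \left(-9670\right) = \frac{36023}{5} \left(-9670\right) = -69668482$)
$\frac{Q}{-49655} - \frac{14250}{h} = \frac{43941}{-49655} - \frac{14250}{-69668482} = 43941 \left(- \frac{1}{49655}\right) - - \frac{7125}{34834241} = - \frac{43941}{49655} + \frac{7125}{34834241} = - \frac{1530297591906}{1729694236855}$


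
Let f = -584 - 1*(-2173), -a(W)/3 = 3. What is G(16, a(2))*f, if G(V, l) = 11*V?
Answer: 279664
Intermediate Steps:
a(W) = -9 (a(W) = -3*3 = -9)
f = 1589 (f = -584 + 2173 = 1589)
G(16, a(2))*f = (11*16)*1589 = 176*1589 = 279664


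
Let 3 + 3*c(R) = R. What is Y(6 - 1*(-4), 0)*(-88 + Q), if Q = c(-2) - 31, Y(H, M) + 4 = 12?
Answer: -2896/3 ≈ -965.33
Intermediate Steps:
c(R) = -1 + R/3
Y(H, M) = 8 (Y(H, M) = -4 + 12 = 8)
Q = -98/3 (Q = (-1 + (⅓)*(-2)) - 31 = (-1 - ⅔) - 31 = -5/3 - 31 = -98/3 ≈ -32.667)
Y(6 - 1*(-4), 0)*(-88 + Q) = 8*(-88 - 98/3) = 8*(-362/3) = -2896/3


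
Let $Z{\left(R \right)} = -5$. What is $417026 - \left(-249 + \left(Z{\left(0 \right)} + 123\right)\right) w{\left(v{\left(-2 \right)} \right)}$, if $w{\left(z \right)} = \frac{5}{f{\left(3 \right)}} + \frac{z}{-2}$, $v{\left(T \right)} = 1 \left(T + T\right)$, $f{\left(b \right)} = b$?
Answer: $\frac{1252519}{3} \approx 4.1751 \cdot 10^{5}$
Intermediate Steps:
$v{\left(T \right)} = 2 T$ ($v{\left(T \right)} = 1 \cdot 2 T = 2 T$)
$w{\left(z \right)} = \frac{5}{3} - \frac{z}{2}$ ($w{\left(z \right)} = \frac{5}{3} + \frac{z}{-2} = 5 \cdot \frac{1}{3} + z \left(- \frac{1}{2}\right) = \frac{5}{3} - \frac{z}{2}$)
$417026 - \left(-249 + \left(Z{\left(0 \right)} + 123\right)\right) w{\left(v{\left(-2 \right)} \right)} = 417026 - \left(-249 + \left(-5 + 123\right)\right) \left(\frac{5}{3} - \frac{2 \left(-2\right)}{2}\right) = 417026 - \left(-249 + 118\right) \left(\frac{5}{3} - -2\right) = 417026 - - 131 \left(\frac{5}{3} + 2\right) = 417026 - \left(-131\right) \frac{11}{3} = 417026 - - \frac{1441}{3} = 417026 + \frac{1441}{3} = \frac{1252519}{3}$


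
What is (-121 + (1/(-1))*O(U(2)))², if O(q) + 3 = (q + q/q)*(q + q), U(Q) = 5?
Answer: 31684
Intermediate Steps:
O(q) = -3 + 2*q*(1 + q) (O(q) = -3 + (q + q/q)*(q + q) = -3 + (q + 1)*(2*q) = -3 + (1 + q)*(2*q) = -3 + 2*q*(1 + q))
(-121 + (1/(-1))*O(U(2)))² = (-121 + (1/(-1))*(-3 + 2*5 + 2*5²))² = (-121 + (1*(-1))*(-3 + 10 + 2*25))² = (-121 - (-3 + 10 + 50))² = (-121 - 1*57)² = (-121 - 57)² = (-178)² = 31684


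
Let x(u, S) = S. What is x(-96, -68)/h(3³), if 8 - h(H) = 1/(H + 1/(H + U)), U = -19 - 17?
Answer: -16456/1927 ≈ -8.5397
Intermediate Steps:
U = -36
h(H) = 8 - 1/(H + 1/(-36 + H)) (h(H) = 8 - 1/(H + 1/(H - 36)) = 8 - 1/(H + 1/(-36 + H)))
x(-96, -68)/h(3³) = -68*(1 + (3³)² - 36*3³)/(44 - 289*3³ + 8*(3³)²) = -68*(1 + 27² - 36*27)/(44 - 289*27 + 8*27²) = -68*(1 + 729 - 972)/(44 - 7803 + 8*729) = -68*(-242/(44 - 7803 + 5832)) = -68/((-1/242*(-1927))) = -68/1927/242 = -68*242/1927 = -16456/1927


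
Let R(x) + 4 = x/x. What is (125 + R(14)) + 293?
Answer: 415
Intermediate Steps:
R(x) = -3 (R(x) = -4 + x/x = -4 + 1 = -3)
(125 + R(14)) + 293 = (125 - 3) + 293 = 122 + 293 = 415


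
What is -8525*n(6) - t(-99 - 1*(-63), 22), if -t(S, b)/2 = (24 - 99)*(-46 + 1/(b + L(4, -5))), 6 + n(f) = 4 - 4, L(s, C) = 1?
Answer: 1335000/23 ≈ 58044.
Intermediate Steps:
n(f) = -6 (n(f) = -6 + (4 - 4) = -6 + 0 = -6)
t(S, b) = -6900 + 150/(1 + b) (t(S, b) = -2*(24 - 99)*(-46 + 1/(b + 1)) = -(-150)*(-46 + 1/(1 + b)) = -2*(3450 - 75/(1 + b)) = -6900 + 150/(1 + b))
-8525*n(6) - t(-99 - 1*(-63), 22) = -8525*(-6) - 150*(-45 - 46*22)/(1 + 22) = 51150 - 150*(-45 - 1012)/23 = 51150 - 150*(-1057)/23 = 51150 - 1*(-158550/23) = 51150 + 158550/23 = 1335000/23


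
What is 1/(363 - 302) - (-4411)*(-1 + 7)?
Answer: 1614427/61 ≈ 26466.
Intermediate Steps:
1/(363 - 302) - (-4411)*(-1 + 7) = 1/61 - (-4411)*6 = 1/61 - 401*(-66) = 1/61 + 26466 = 1614427/61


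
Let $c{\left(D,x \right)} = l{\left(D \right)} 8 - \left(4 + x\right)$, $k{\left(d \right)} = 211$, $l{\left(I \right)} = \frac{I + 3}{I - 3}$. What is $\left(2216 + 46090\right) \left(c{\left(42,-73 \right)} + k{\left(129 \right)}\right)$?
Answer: $\frac{181630560}{13} \approx 1.3972 \cdot 10^{7}$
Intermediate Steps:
$l{\left(I \right)} = \frac{3 + I}{-3 + I}$
$c{\left(D,x \right)} = -4 - x + \frac{8 \left(3 + D\right)}{-3 + D}$ ($c{\left(D,x \right)} = \frac{3 + D}{-3 + D} 8 - \left(4 + x\right) = \frac{8 \left(3 + D\right)}{-3 + D} - \left(4 + x\right) = -4 - x + \frac{8 \left(3 + D\right)}{-3 + D}$)
$\left(2216 + 46090\right) \left(c{\left(42,-73 \right)} + k{\left(129 \right)}\right) = \left(2216 + 46090\right) \left(\frac{36 + 3 \left(-73\right) + 4 \cdot 42 - 42 \left(-73\right)}{-3 + 42} + 211\right) = 48306 \left(\frac{36 - 219 + 168 + 3066}{39} + 211\right) = 48306 \left(\frac{1}{39} \cdot 3051 + 211\right) = 48306 \left(\frac{1017}{13} + 211\right) = 48306 \cdot \frac{3760}{13} = \frac{181630560}{13}$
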